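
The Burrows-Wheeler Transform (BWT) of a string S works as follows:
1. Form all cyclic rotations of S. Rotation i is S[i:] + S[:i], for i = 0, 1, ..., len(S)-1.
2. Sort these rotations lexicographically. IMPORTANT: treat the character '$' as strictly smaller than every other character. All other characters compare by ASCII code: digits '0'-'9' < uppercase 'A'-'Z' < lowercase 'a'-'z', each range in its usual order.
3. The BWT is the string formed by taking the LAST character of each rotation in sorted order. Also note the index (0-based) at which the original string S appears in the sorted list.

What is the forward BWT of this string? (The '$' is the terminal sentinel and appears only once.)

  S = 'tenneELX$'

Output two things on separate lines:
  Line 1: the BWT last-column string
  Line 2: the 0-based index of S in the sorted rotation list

All 9 rotations (rotation i = S[i:]+S[:i]):
  rot[0] = tenneELX$
  rot[1] = enneELX$t
  rot[2] = nneELX$te
  rot[3] = neELX$ten
  rot[4] = eELX$tenn
  rot[5] = ELX$tenne
  rot[6] = LX$tenneE
  rot[7] = X$tenneEL
  rot[8] = $tenneELX
Sorted (with $ < everything):
  sorted[0] = $tenneELX  (last char: 'X')
  sorted[1] = ELX$tenne  (last char: 'e')
  sorted[2] = LX$tenneE  (last char: 'E')
  sorted[3] = X$tenneEL  (last char: 'L')
  sorted[4] = eELX$tenn  (last char: 'n')
  sorted[5] = enneELX$t  (last char: 't')
  sorted[6] = neELX$ten  (last char: 'n')
  sorted[7] = nneELX$te  (last char: 'e')
  sorted[8] = tenneELX$  (last char: '$')
Last column: XeELntne$
Original string S is at sorted index 8

Answer: XeELntne$
8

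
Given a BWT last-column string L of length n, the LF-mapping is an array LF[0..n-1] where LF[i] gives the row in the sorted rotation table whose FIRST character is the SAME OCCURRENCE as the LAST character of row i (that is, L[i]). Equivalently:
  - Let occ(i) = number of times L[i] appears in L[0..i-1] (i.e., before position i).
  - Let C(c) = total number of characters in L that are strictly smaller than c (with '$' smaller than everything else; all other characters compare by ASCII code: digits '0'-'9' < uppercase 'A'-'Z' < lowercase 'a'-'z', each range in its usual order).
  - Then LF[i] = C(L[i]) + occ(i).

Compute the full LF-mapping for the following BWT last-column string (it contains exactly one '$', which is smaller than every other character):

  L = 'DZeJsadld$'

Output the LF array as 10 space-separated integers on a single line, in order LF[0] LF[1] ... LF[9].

Answer: 1 3 7 2 9 4 5 8 6 0

Derivation:
Char counts: '$':1, 'D':1, 'J':1, 'Z':1, 'a':1, 'd':2, 'e':1, 'l':1, 's':1
C (first-col start): C('$')=0, C('D')=1, C('J')=2, C('Z')=3, C('a')=4, C('d')=5, C('e')=7, C('l')=8, C('s')=9
L[0]='D': occ=0, LF[0]=C('D')+0=1+0=1
L[1]='Z': occ=0, LF[1]=C('Z')+0=3+0=3
L[2]='e': occ=0, LF[2]=C('e')+0=7+0=7
L[3]='J': occ=0, LF[3]=C('J')+0=2+0=2
L[4]='s': occ=0, LF[4]=C('s')+0=9+0=9
L[5]='a': occ=0, LF[5]=C('a')+0=4+0=4
L[6]='d': occ=0, LF[6]=C('d')+0=5+0=5
L[7]='l': occ=0, LF[7]=C('l')+0=8+0=8
L[8]='d': occ=1, LF[8]=C('d')+1=5+1=6
L[9]='$': occ=0, LF[9]=C('$')+0=0+0=0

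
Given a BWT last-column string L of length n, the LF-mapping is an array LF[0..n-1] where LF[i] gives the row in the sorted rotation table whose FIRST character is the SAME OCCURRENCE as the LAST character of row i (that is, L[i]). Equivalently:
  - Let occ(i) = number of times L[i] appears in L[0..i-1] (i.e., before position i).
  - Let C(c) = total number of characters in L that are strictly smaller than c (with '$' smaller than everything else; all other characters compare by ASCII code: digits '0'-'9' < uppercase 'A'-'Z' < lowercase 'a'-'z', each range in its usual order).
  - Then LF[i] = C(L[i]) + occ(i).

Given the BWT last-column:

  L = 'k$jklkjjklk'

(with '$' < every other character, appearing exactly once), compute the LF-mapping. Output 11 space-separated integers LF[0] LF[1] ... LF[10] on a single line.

Answer: 4 0 1 5 9 6 2 3 7 10 8

Derivation:
Char counts: '$':1, 'j':3, 'k':5, 'l':2
C (first-col start): C('$')=0, C('j')=1, C('k')=4, C('l')=9
L[0]='k': occ=0, LF[0]=C('k')+0=4+0=4
L[1]='$': occ=0, LF[1]=C('$')+0=0+0=0
L[2]='j': occ=0, LF[2]=C('j')+0=1+0=1
L[3]='k': occ=1, LF[3]=C('k')+1=4+1=5
L[4]='l': occ=0, LF[4]=C('l')+0=9+0=9
L[5]='k': occ=2, LF[5]=C('k')+2=4+2=6
L[6]='j': occ=1, LF[6]=C('j')+1=1+1=2
L[7]='j': occ=2, LF[7]=C('j')+2=1+2=3
L[8]='k': occ=3, LF[8]=C('k')+3=4+3=7
L[9]='l': occ=1, LF[9]=C('l')+1=9+1=10
L[10]='k': occ=4, LF[10]=C('k')+4=4+4=8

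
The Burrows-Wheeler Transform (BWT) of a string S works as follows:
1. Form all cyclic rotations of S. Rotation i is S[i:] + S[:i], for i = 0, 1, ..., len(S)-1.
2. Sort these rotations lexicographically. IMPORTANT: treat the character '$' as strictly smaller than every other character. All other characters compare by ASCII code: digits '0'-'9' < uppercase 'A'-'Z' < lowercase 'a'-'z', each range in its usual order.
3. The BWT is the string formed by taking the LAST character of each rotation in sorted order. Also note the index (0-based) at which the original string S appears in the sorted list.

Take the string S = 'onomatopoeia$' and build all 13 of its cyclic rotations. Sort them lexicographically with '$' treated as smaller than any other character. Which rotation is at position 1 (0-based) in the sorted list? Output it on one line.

All 13 rotations (rotation i = S[i:]+S[:i]):
  rot[0] = onomatopoeia$
  rot[1] = nomatopoeia$o
  rot[2] = omatopoeia$on
  rot[3] = matopoeia$ono
  rot[4] = atopoeia$onom
  rot[5] = topoeia$onoma
  rot[6] = opoeia$onomat
  rot[7] = poeia$onomato
  rot[8] = oeia$onomatop
  rot[9] = eia$onomatopo
  rot[10] = ia$onomatopoe
  rot[11] = a$onomatopoei
  rot[12] = $onomatopoeia
Sorted (with $ < everything):
  sorted[0] = $onomatopoeia
  sorted[1] = a$onomatopoei
  sorted[2] = atopoeia$onom
  sorted[3] = eia$onomatopo
  sorted[4] = ia$onomatopoe
  sorted[5] = matopoeia$ono
  sorted[6] = nomatopoeia$o
  sorted[7] = oeia$onomatop
  sorted[8] = omatopoeia$on
  sorted[9] = onomatopoeia$
  sorted[10] = opoeia$onomat
  sorted[11] = poeia$onomato
  sorted[12] = topoeia$onoma
sorted[1] = a$onomatopoei

Answer: a$onomatopoei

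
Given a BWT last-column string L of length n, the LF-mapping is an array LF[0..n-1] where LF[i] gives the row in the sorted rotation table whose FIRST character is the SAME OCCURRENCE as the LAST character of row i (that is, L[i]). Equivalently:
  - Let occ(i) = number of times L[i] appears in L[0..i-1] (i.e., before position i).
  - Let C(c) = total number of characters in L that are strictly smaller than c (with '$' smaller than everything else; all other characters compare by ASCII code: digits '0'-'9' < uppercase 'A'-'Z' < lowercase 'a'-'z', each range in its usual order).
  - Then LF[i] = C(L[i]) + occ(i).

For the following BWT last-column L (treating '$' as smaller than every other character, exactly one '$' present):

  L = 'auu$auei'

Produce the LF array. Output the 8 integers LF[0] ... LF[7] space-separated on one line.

Char counts: '$':1, 'a':2, 'e':1, 'i':1, 'u':3
C (first-col start): C('$')=0, C('a')=1, C('e')=3, C('i')=4, C('u')=5
L[0]='a': occ=0, LF[0]=C('a')+0=1+0=1
L[1]='u': occ=0, LF[1]=C('u')+0=5+0=5
L[2]='u': occ=1, LF[2]=C('u')+1=5+1=6
L[3]='$': occ=0, LF[3]=C('$')+0=0+0=0
L[4]='a': occ=1, LF[4]=C('a')+1=1+1=2
L[5]='u': occ=2, LF[5]=C('u')+2=5+2=7
L[6]='e': occ=0, LF[6]=C('e')+0=3+0=3
L[7]='i': occ=0, LF[7]=C('i')+0=4+0=4

Answer: 1 5 6 0 2 7 3 4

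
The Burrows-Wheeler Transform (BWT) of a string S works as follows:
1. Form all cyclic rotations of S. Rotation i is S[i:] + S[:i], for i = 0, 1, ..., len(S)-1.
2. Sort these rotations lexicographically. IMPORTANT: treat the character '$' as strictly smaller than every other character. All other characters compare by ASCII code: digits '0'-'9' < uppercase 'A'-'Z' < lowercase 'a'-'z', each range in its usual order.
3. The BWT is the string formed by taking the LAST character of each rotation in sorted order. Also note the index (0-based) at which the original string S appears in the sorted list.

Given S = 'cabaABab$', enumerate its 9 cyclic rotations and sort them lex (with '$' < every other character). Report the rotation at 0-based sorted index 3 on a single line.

All 9 rotations (rotation i = S[i:]+S[:i]):
  rot[0] = cabaABab$
  rot[1] = abaABab$c
  rot[2] = baABab$ca
  rot[3] = aABab$cab
  rot[4] = ABab$caba
  rot[5] = Bab$cabaA
  rot[6] = ab$cabaAB
  rot[7] = b$cabaABa
  rot[8] = $cabaABab
Sorted (with $ < everything):
  sorted[0] = $cabaABab
  sorted[1] = ABab$caba
  sorted[2] = Bab$cabaA
  sorted[3] = aABab$cab
  sorted[4] = ab$cabaAB
  sorted[5] = abaABab$c
  sorted[6] = b$cabaABa
  sorted[7] = baABab$ca
  sorted[8] = cabaABab$
sorted[3] = aABab$cab

Answer: aABab$cab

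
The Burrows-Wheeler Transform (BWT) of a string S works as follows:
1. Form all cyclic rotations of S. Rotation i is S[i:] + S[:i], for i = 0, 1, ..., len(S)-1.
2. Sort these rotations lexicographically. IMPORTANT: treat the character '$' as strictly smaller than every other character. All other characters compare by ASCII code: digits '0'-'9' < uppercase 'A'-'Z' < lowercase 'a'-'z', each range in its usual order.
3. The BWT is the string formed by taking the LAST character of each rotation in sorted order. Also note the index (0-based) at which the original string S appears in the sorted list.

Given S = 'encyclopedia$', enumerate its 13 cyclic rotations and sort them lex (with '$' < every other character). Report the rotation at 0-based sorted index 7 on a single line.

All 13 rotations (rotation i = S[i:]+S[:i]):
  rot[0] = encyclopedia$
  rot[1] = ncyclopedia$e
  rot[2] = cyclopedia$en
  rot[3] = yclopedia$enc
  rot[4] = clopedia$ency
  rot[5] = lopedia$encyc
  rot[6] = opedia$encycl
  rot[7] = pedia$encyclo
  rot[8] = edia$encyclop
  rot[9] = dia$encyclope
  rot[10] = ia$encycloped
  rot[11] = a$encyclopedi
  rot[12] = $encyclopedia
Sorted (with $ < everything):
  sorted[0] = $encyclopedia
  sorted[1] = a$encyclopedi
  sorted[2] = clopedia$ency
  sorted[3] = cyclopedia$en
  sorted[4] = dia$encyclope
  sorted[5] = edia$encyclop
  sorted[6] = encyclopedia$
  sorted[7] = ia$encycloped
  sorted[8] = lopedia$encyc
  sorted[9] = ncyclopedia$e
  sorted[10] = opedia$encycl
  sorted[11] = pedia$encyclo
  sorted[12] = yclopedia$enc
sorted[7] = ia$encycloped

Answer: ia$encycloped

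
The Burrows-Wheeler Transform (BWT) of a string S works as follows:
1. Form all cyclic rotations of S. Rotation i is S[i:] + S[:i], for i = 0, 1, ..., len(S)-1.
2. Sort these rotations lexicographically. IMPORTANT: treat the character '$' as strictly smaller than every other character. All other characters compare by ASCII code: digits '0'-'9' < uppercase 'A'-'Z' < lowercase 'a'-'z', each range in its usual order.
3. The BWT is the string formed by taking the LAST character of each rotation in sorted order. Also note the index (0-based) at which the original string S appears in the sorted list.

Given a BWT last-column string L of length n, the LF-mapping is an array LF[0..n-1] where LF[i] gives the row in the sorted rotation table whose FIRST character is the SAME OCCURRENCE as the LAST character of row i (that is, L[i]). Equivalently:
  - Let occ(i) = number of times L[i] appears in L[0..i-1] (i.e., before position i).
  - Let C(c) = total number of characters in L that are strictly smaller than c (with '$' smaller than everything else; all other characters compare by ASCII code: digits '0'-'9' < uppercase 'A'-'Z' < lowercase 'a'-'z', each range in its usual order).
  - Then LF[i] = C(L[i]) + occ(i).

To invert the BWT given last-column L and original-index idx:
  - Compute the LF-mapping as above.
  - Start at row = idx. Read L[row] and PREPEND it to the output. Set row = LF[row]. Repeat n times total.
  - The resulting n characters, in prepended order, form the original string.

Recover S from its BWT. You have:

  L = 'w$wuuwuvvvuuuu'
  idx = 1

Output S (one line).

LF mapping: 11 0 12 1 2 13 3 8 9 10 4 5 6 7
Walk LF starting at row 1, prepending L[row]:
  step 1: row=1, L[1]='$', prepend. Next row=LF[1]=0
  step 2: row=0, L[0]='w', prepend. Next row=LF[0]=11
  step 3: row=11, L[11]='u', prepend. Next row=LF[11]=5
  step 4: row=5, L[5]='w', prepend. Next row=LF[5]=13
  step 5: row=13, L[13]='u', prepend. Next row=LF[13]=7
  step 6: row=7, L[7]='v', prepend. Next row=LF[7]=8
  step 7: row=8, L[8]='v', prepend. Next row=LF[8]=9
  step 8: row=9, L[9]='v', prepend. Next row=LF[9]=10
  step 9: row=10, L[10]='u', prepend. Next row=LF[10]=4
  step 10: row=4, L[4]='u', prepend. Next row=LF[4]=2
  step 11: row=2, L[2]='w', prepend. Next row=LF[2]=12
  step 12: row=12, L[12]='u', prepend. Next row=LF[12]=6
  step 13: row=6, L[6]='u', prepend. Next row=LF[6]=3
  step 14: row=3, L[3]='u', prepend. Next row=LF[3]=1
Reversed output: uuuwuuvvvuwuw$

Answer: uuuwuuvvvuwuw$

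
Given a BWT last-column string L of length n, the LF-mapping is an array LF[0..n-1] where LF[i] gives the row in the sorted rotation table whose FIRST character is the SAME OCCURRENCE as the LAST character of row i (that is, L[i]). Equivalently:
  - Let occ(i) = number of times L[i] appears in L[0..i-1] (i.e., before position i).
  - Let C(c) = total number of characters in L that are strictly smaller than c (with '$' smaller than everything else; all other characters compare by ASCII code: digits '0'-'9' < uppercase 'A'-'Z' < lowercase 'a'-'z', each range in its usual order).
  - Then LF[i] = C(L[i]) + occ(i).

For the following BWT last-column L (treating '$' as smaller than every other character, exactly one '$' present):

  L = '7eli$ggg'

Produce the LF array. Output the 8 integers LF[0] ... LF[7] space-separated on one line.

Answer: 1 2 7 6 0 3 4 5

Derivation:
Char counts: '$':1, '7':1, 'e':1, 'g':3, 'i':1, 'l':1
C (first-col start): C('$')=0, C('7')=1, C('e')=2, C('g')=3, C('i')=6, C('l')=7
L[0]='7': occ=0, LF[0]=C('7')+0=1+0=1
L[1]='e': occ=0, LF[1]=C('e')+0=2+0=2
L[2]='l': occ=0, LF[2]=C('l')+0=7+0=7
L[3]='i': occ=0, LF[3]=C('i')+0=6+0=6
L[4]='$': occ=0, LF[4]=C('$')+0=0+0=0
L[5]='g': occ=0, LF[5]=C('g')+0=3+0=3
L[6]='g': occ=1, LF[6]=C('g')+1=3+1=4
L[7]='g': occ=2, LF[7]=C('g')+2=3+2=5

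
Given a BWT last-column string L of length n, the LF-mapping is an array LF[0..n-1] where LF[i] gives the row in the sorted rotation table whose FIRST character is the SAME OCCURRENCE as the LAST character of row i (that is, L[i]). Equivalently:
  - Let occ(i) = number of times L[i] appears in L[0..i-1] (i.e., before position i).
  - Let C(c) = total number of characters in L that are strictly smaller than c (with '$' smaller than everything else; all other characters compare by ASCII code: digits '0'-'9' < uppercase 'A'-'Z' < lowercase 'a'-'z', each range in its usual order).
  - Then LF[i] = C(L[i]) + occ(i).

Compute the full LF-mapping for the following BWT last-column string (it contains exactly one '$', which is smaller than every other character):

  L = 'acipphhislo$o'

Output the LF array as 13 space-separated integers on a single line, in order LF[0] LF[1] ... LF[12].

Answer: 1 2 5 10 11 3 4 6 12 7 8 0 9

Derivation:
Char counts: '$':1, 'a':1, 'c':1, 'h':2, 'i':2, 'l':1, 'o':2, 'p':2, 's':1
C (first-col start): C('$')=0, C('a')=1, C('c')=2, C('h')=3, C('i')=5, C('l')=7, C('o')=8, C('p')=10, C('s')=12
L[0]='a': occ=0, LF[0]=C('a')+0=1+0=1
L[1]='c': occ=0, LF[1]=C('c')+0=2+0=2
L[2]='i': occ=0, LF[2]=C('i')+0=5+0=5
L[3]='p': occ=0, LF[3]=C('p')+0=10+0=10
L[4]='p': occ=1, LF[4]=C('p')+1=10+1=11
L[5]='h': occ=0, LF[5]=C('h')+0=3+0=3
L[6]='h': occ=1, LF[6]=C('h')+1=3+1=4
L[7]='i': occ=1, LF[7]=C('i')+1=5+1=6
L[8]='s': occ=0, LF[8]=C('s')+0=12+0=12
L[9]='l': occ=0, LF[9]=C('l')+0=7+0=7
L[10]='o': occ=0, LF[10]=C('o')+0=8+0=8
L[11]='$': occ=0, LF[11]=C('$')+0=0+0=0
L[12]='o': occ=1, LF[12]=C('o')+1=8+1=9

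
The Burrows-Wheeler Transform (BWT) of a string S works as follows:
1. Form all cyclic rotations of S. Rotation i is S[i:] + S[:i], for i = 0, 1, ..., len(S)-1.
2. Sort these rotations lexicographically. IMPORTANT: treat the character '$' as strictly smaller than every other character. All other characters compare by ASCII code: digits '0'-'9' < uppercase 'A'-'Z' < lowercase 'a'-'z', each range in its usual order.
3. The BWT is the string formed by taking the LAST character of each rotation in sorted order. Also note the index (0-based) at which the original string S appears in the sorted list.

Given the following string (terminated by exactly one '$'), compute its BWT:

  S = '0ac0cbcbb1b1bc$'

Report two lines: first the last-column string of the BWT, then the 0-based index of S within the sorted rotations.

All 15 rotations (rotation i = S[i:]+S[:i]):
  rot[0] = 0ac0cbcbb1b1bc$
  rot[1] = ac0cbcbb1b1bc$0
  rot[2] = c0cbcbb1b1bc$0a
  rot[3] = 0cbcbb1b1bc$0ac
  rot[4] = cbcbb1b1bc$0ac0
  rot[5] = bcbb1b1bc$0ac0c
  rot[6] = cbb1b1bc$0ac0cb
  rot[7] = bb1b1bc$0ac0cbc
  rot[8] = b1b1bc$0ac0cbcb
  rot[9] = 1b1bc$0ac0cbcbb
  rot[10] = b1bc$0ac0cbcbb1
  rot[11] = 1bc$0ac0cbcbb1b
  rot[12] = bc$0ac0cbcbb1b1
  rot[13] = c$0ac0cbcbb1b1b
  rot[14] = $0ac0cbcbb1b1bc
Sorted (with $ < everything):
  sorted[0] = $0ac0cbcbb1b1bc  (last char: 'c')
  sorted[1] = 0ac0cbcbb1b1bc$  (last char: '$')
  sorted[2] = 0cbcbb1b1bc$0ac  (last char: 'c')
  sorted[3] = 1b1bc$0ac0cbcbb  (last char: 'b')
  sorted[4] = 1bc$0ac0cbcbb1b  (last char: 'b')
  sorted[5] = ac0cbcbb1b1bc$0  (last char: '0')
  sorted[6] = b1b1bc$0ac0cbcb  (last char: 'b')
  sorted[7] = b1bc$0ac0cbcbb1  (last char: '1')
  sorted[8] = bb1b1bc$0ac0cbc  (last char: 'c')
  sorted[9] = bc$0ac0cbcbb1b1  (last char: '1')
  sorted[10] = bcbb1b1bc$0ac0c  (last char: 'c')
  sorted[11] = c$0ac0cbcbb1b1b  (last char: 'b')
  sorted[12] = c0cbcbb1b1bc$0a  (last char: 'a')
  sorted[13] = cbb1b1bc$0ac0cb  (last char: 'b')
  sorted[14] = cbcbb1b1bc$0ac0  (last char: '0')
Last column: c$cbb0b1c1cbab0
Original string S is at sorted index 1

Answer: c$cbb0b1c1cbab0
1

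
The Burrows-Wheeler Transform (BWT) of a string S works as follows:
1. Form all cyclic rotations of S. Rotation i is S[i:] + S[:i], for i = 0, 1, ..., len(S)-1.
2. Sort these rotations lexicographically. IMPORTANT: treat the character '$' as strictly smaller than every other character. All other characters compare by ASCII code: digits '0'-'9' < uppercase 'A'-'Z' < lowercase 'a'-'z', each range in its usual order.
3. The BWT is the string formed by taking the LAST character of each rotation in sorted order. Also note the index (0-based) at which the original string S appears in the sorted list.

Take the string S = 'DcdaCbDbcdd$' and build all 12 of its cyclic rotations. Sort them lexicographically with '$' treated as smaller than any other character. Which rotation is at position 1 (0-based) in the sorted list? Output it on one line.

Answer: CbDbcdd$Dcda

Derivation:
All 12 rotations (rotation i = S[i:]+S[:i]):
  rot[0] = DcdaCbDbcdd$
  rot[1] = cdaCbDbcdd$D
  rot[2] = daCbDbcdd$Dc
  rot[3] = aCbDbcdd$Dcd
  rot[4] = CbDbcdd$Dcda
  rot[5] = bDbcdd$DcdaC
  rot[6] = Dbcdd$DcdaCb
  rot[7] = bcdd$DcdaCbD
  rot[8] = cdd$DcdaCbDb
  rot[9] = dd$DcdaCbDbc
  rot[10] = d$DcdaCbDbcd
  rot[11] = $DcdaCbDbcdd
Sorted (with $ < everything):
  sorted[0] = $DcdaCbDbcdd
  sorted[1] = CbDbcdd$Dcda
  sorted[2] = Dbcdd$DcdaCb
  sorted[3] = DcdaCbDbcdd$
  sorted[4] = aCbDbcdd$Dcd
  sorted[5] = bDbcdd$DcdaC
  sorted[6] = bcdd$DcdaCbD
  sorted[7] = cdaCbDbcdd$D
  sorted[8] = cdd$DcdaCbDb
  sorted[9] = d$DcdaCbDbcd
  sorted[10] = daCbDbcdd$Dc
  sorted[11] = dd$DcdaCbDbc
sorted[1] = CbDbcdd$Dcda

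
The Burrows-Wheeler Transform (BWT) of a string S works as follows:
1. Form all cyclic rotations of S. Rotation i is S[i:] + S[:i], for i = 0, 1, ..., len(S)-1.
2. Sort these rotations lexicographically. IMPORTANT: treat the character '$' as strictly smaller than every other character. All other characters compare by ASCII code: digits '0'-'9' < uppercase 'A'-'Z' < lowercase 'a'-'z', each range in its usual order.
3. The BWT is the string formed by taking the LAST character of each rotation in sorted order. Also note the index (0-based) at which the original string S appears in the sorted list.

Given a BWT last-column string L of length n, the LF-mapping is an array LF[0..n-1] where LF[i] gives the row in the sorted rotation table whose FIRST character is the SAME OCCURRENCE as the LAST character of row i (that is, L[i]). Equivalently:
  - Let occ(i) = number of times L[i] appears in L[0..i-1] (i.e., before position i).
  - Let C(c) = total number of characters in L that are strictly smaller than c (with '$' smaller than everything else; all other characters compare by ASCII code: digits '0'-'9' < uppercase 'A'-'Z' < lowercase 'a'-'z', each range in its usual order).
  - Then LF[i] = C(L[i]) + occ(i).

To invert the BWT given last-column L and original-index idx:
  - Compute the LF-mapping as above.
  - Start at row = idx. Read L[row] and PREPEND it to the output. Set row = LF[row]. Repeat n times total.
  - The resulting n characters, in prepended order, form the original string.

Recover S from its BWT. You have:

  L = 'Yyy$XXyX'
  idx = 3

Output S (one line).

Answer: XyyXyXY$

Derivation:
LF mapping: 4 5 6 0 1 2 7 3
Walk LF starting at row 3, prepending L[row]:
  step 1: row=3, L[3]='$', prepend. Next row=LF[3]=0
  step 2: row=0, L[0]='Y', prepend. Next row=LF[0]=4
  step 3: row=4, L[4]='X', prepend. Next row=LF[4]=1
  step 4: row=1, L[1]='y', prepend. Next row=LF[1]=5
  step 5: row=5, L[5]='X', prepend. Next row=LF[5]=2
  step 6: row=2, L[2]='y', prepend. Next row=LF[2]=6
  step 7: row=6, L[6]='y', prepend. Next row=LF[6]=7
  step 8: row=7, L[7]='X', prepend. Next row=LF[7]=3
Reversed output: XyyXyXY$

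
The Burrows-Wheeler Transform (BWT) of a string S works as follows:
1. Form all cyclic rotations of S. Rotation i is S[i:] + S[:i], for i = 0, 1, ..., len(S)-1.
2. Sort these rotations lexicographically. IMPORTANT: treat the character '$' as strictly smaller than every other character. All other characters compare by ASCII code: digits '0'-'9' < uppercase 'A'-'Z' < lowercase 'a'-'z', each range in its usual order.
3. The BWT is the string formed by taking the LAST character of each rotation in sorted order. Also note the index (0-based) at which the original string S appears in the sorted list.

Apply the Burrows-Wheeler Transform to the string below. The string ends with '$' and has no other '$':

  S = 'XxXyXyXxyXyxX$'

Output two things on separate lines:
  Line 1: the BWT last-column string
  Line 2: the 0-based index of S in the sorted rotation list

All 14 rotations (rotation i = S[i:]+S[:i]):
  rot[0] = XxXyXyXxyXyxX$
  rot[1] = xXyXyXxyXyxX$X
  rot[2] = XyXyXxyXyxX$Xx
  rot[3] = yXyXxyXyxX$XxX
  rot[4] = XyXxyXyxX$XxXy
  rot[5] = yXxyXyxX$XxXyX
  rot[6] = XxyXyxX$XxXyXy
  rot[7] = xyXyxX$XxXyXyX
  rot[8] = yXyxX$XxXyXyXx
  rot[9] = XyxX$XxXyXyXxy
  rot[10] = yxX$XxXyXyXxyX
  rot[11] = xX$XxXyXyXxyXy
  rot[12] = X$XxXyXyXxyXyx
  rot[13] = $XxXyXyXxyXyxX
Sorted (with $ < everything):
  sorted[0] = $XxXyXyXxyXyxX  (last char: 'X')
  sorted[1] = X$XxXyXyXxyXyx  (last char: 'x')
  sorted[2] = XxXyXyXxyXyxX$  (last char: '$')
  sorted[3] = XxyXyxX$XxXyXy  (last char: 'y')
  sorted[4] = XyXxyXyxX$XxXy  (last char: 'y')
  sorted[5] = XyXyXxyXyxX$Xx  (last char: 'x')
  sorted[6] = XyxX$XxXyXyXxy  (last char: 'y')
  sorted[7] = xX$XxXyXyXxyXy  (last char: 'y')
  sorted[8] = xXyXyXxyXyxX$X  (last char: 'X')
  sorted[9] = xyXyxX$XxXyXyX  (last char: 'X')
  sorted[10] = yXxyXyxX$XxXyX  (last char: 'X')
  sorted[11] = yXyXxyXyxX$XxX  (last char: 'X')
  sorted[12] = yXyxX$XxXyXyXx  (last char: 'x')
  sorted[13] = yxX$XxXyXyXxyX  (last char: 'X')
Last column: Xx$yyxyyXXXXxX
Original string S is at sorted index 2

Answer: Xx$yyxyyXXXXxX
2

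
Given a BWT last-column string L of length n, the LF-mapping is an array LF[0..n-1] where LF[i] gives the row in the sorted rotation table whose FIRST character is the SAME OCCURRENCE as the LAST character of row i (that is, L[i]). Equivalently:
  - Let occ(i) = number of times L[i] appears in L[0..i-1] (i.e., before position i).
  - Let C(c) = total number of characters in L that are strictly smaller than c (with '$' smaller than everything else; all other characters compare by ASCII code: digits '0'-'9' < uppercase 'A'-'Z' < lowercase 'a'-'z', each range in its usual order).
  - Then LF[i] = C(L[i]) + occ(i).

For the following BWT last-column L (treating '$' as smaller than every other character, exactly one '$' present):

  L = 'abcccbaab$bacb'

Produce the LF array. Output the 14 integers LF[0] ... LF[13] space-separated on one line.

Answer: 1 5 10 11 12 6 2 3 7 0 8 4 13 9

Derivation:
Char counts: '$':1, 'a':4, 'b':5, 'c':4
C (first-col start): C('$')=0, C('a')=1, C('b')=5, C('c')=10
L[0]='a': occ=0, LF[0]=C('a')+0=1+0=1
L[1]='b': occ=0, LF[1]=C('b')+0=5+0=5
L[2]='c': occ=0, LF[2]=C('c')+0=10+0=10
L[3]='c': occ=1, LF[3]=C('c')+1=10+1=11
L[4]='c': occ=2, LF[4]=C('c')+2=10+2=12
L[5]='b': occ=1, LF[5]=C('b')+1=5+1=6
L[6]='a': occ=1, LF[6]=C('a')+1=1+1=2
L[7]='a': occ=2, LF[7]=C('a')+2=1+2=3
L[8]='b': occ=2, LF[8]=C('b')+2=5+2=7
L[9]='$': occ=0, LF[9]=C('$')+0=0+0=0
L[10]='b': occ=3, LF[10]=C('b')+3=5+3=8
L[11]='a': occ=3, LF[11]=C('a')+3=1+3=4
L[12]='c': occ=3, LF[12]=C('c')+3=10+3=13
L[13]='b': occ=4, LF[13]=C('b')+4=5+4=9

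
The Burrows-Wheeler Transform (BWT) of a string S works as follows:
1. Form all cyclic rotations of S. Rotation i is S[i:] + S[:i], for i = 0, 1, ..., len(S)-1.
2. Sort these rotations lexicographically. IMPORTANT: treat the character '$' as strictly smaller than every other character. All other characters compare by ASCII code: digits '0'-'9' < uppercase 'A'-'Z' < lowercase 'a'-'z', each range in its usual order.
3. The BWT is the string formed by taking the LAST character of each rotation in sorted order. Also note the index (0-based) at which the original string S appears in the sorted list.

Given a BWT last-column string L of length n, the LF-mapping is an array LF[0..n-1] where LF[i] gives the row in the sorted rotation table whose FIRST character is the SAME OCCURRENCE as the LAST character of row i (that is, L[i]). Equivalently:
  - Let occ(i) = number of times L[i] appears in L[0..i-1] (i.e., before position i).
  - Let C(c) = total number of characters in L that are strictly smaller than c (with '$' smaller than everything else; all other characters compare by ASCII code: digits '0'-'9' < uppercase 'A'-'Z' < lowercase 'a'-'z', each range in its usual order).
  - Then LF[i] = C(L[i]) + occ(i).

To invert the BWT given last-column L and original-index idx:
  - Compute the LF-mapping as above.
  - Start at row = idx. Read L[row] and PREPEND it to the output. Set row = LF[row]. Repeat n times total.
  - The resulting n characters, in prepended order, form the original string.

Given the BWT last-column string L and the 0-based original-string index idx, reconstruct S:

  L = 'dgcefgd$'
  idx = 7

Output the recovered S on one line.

LF mapping: 2 6 1 4 5 7 3 0
Walk LF starting at row 7, prepending L[row]:
  step 1: row=7, L[7]='$', prepend. Next row=LF[7]=0
  step 2: row=0, L[0]='d', prepend. Next row=LF[0]=2
  step 3: row=2, L[2]='c', prepend. Next row=LF[2]=1
  step 4: row=1, L[1]='g', prepend. Next row=LF[1]=6
  step 5: row=6, L[6]='d', prepend. Next row=LF[6]=3
  step 6: row=3, L[3]='e', prepend. Next row=LF[3]=4
  step 7: row=4, L[4]='f', prepend. Next row=LF[4]=5
  step 8: row=5, L[5]='g', prepend. Next row=LF[5]=7
Reversed output: gfedgcd$

Answer: gfedgcd$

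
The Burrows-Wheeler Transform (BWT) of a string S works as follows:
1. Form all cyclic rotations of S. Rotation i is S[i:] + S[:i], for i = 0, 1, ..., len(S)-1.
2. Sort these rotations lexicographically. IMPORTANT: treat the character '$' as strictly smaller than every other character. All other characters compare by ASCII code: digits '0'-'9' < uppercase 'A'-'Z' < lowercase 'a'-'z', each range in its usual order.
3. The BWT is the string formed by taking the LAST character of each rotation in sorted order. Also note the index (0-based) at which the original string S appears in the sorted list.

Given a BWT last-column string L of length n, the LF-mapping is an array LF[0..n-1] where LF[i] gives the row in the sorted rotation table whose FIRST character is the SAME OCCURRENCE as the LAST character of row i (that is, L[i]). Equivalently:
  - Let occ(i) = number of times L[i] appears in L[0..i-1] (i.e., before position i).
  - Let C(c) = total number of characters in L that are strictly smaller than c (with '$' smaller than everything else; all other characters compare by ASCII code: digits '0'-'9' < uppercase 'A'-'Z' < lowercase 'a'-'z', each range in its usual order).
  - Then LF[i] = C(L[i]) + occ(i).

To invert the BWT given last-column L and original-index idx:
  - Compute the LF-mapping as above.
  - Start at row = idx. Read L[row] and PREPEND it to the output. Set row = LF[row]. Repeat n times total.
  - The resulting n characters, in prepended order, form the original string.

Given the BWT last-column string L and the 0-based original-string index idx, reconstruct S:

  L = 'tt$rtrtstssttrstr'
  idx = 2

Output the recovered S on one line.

Answer: rsstrrtsttrtttst$

Derivation:
LF mapping: 9 10 0 1 11 2 12 5 13 6 7 14 15 3 8 16 4
Walk LF starting at row 2, prepending L[row]:
  step 1: row=2, L[2]='$', prepend. Next row=LF[2]=0
  step 2: row=0, L[0]='t', prepend. Next row=LF[0]=9
  step 3: row=9, L[9]='s', prepend. Next row=LF[9]=6
  step 4: row=6, L[6]='t', prepend. Next row=LF[6]=12
  step 5: row=12, L[12]='t', prepend. Next row=LF[12]=15
  step 6: row=15, L[15]='t', prepend. Next row=LF[15]=16
  step 7: row=16, L[16]='r', prepend. Next row=LF[16]=4
  step 8: row=4, L[4]='t', prepend. Next row=LF[4]=11
  step 9: row=11, L[11]='t', prepend. Next row=LF[11]=14
  step 10: row=14, L[14]='s', prepend. Next row=LF[14]=8
  step 11: row=8, L[8]='t', prepend. Next row=LF[8]=13
  step 12: row=13, L[13]='r', prepend. Next row=LF[13]=3
  step 13: row=3, L[3]='r', prepend. Next row=LF[3]=1
  step 14: row=1, L[1]='t', prepend. Next row=LF[1]=10
  step 15: row=10, L[10]='s', prepend. Next row=LF[10]=7
  step 16: row=7, L[7]='s', prepend. Next row=LF[7]=5
  step 17: row=5, L[5]='r', prepend. Next row=LF[5]=2
Reversed output: rsstrrtsttrtttst$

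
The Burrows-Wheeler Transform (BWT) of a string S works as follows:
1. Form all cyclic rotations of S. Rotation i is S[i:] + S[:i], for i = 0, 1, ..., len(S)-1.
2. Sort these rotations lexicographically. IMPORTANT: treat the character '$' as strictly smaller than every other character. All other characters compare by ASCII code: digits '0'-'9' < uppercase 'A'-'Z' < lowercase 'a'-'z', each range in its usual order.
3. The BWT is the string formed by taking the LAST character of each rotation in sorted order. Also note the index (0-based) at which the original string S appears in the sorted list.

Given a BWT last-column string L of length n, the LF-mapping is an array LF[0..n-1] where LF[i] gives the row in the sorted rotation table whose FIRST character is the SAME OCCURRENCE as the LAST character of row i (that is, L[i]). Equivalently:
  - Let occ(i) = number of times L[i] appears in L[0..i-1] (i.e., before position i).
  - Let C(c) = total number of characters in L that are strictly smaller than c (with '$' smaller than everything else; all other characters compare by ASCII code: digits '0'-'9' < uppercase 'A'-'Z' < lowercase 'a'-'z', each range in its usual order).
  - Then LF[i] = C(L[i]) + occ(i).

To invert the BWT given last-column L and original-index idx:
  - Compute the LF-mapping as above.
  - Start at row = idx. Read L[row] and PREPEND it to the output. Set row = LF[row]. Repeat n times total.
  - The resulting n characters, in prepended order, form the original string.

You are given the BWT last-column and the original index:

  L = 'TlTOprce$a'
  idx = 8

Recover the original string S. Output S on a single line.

Answer: parcelOTT$

Derivation:
LF mapping: 2 7 3 1 8 9 5 6 0 4
Walk LF starting at row 8, prepending L[row]:
  step 1: row=8, L[8]='$', prepend. Next row=LF[8]=0
  step 2: row=0, L[0]='T', prepend. Next row=LF[0]=2
  step 3: row=2, L[2]='T', prepend. Next row=LF[2]=3
  step 4: row=3, L[3]='O', prepend. Next row=LF[3]=1
  step 5: row=1, L[1]='l', prepend. Next row=LF[1]=7
  step 6: row=7, L[7]='e', prepend. Next row=LF[7]=6
  step 7: row=6, L[6]='c', prepend. Next row=LF[6]=5
  step 8: row=5, L[5]='r', prepend. Next row=LF[5]=9
  step 9: row=9, L[9]='a', prepend. Next row=LF[9]=4
  step 10: row=4, L[4]='p', prepend. Next row=LF[4]=8
Reversed output: parcelOTT$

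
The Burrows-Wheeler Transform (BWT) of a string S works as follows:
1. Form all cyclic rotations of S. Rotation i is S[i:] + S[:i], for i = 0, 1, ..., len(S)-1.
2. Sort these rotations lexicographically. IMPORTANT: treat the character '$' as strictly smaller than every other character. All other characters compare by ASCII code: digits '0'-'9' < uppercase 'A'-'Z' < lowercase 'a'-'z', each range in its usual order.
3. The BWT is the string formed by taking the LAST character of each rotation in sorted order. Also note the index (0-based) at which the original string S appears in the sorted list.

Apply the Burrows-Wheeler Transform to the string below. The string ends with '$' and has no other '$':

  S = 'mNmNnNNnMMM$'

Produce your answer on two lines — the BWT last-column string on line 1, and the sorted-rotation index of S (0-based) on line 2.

All 12 rotations (rotation i = S[i:]+S[:i]):
  rot[0] = mNmNnNNnMMM$
  rot[1] = NmNnNNnMMM$m
  rot[2] = mNnNNnMMM$mN
  rot[3] = NnNNnMMM$mNm
  rot[4] = nNNnMMM$mNmN
  rot[5] = NNnMMM$mNmNn
  rot[6] = NnMMM$mNmNnN
  rot[7] = nMMM$mNmNnNN
  rot[8] = MMM$mNmNnNNn
  rot[9] = MM$mNmNnNNnM
  rot[10] = M$mNmNnNNnMM
  rot[11] = $mNmNnNNnMMM
Sorted (with $ < everything):
  sorted[0] = $mNmNnNNnMMM  (last char: 'M')
  sorted[1] = M$mNmNnNNnMM  (last char: 'M')
  sorted[2] = MM$mNmNnNNnM  (last char: 'M')
  sorted[3] = MMM$mNmNnNNn  (last char: 'n')
  sorted[4] = NNnMMM$mNmNn  (last char: 'n')
  sorted[5] = NmNnNNnMMM$m  (last char: 'm')
  sorted[6] = NnMMM$mNmNnN  (last char: 'N')
  sorted[7] = NnNNnMMM$mNm  (last char: 'm')
  sorted[8] = mNmNnNNnMMM$  (last char: '$')
  sorted[9] = mNnNNnMMM$mN  (last char: 'N')
  sorted[10] = nMMM$mNmNnNN  (last char: 'N')
  sorted[11] = nNNnMMM$mNmN  (last char: 'N')
Last column: MMMnnmNm$NNN
Original string S is at sorted index 8

Answer: MMMnnmNm$NNN
8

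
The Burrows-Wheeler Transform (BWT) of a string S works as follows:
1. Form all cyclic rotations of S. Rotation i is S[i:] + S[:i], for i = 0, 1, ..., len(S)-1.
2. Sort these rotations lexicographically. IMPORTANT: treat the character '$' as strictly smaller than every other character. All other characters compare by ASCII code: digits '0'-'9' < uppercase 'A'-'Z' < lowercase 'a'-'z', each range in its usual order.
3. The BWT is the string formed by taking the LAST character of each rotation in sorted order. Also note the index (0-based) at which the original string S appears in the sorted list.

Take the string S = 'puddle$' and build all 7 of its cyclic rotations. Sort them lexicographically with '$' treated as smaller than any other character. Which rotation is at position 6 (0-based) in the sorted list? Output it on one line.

All 7 rotations (rotation i = S[i:]+S[:i]):
  rot[0] = puddle$
  rot[1] = uddle$p
  rot[2] = ddle$pu
  rot[3] = dle$pud
  rot[4] = le$pudd
  rot[5] = e$puddl
  rot[6] = $puddle
Sorted (with $ < everything):
  sorted[0] = $puddle
  sorted[1] = ddle$pu
  sorted[2] = dle$pud
  sorted[3] = e$puddl
  sorted[4] = le$pudd
  sorted[5] = puddle$
  sorted[6] = uddle$p
sorted[6] = uddle$p

Answer: uddle$p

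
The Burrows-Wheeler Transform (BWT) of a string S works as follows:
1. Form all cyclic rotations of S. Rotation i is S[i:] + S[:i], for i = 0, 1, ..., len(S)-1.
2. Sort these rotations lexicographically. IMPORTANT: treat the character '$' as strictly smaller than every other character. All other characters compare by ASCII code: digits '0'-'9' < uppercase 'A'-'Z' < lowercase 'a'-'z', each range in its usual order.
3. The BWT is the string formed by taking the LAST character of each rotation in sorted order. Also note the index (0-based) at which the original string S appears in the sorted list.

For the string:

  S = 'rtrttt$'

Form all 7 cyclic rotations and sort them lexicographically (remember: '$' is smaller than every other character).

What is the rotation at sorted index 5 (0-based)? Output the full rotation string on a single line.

All 7 rotations (rotation i = S[i:]+S[:i]):
  rot[0] = rtrttt$
  rot[1] = trttt$r
  rot[2] = rttt$rt
  rot[3] = ttt$rtr
  rot[4] = tt$rtrt
  rot[5] = t$rtrtt
  rot[6] = $rtrttt
Sorted (with $ < everything):
  sorted[0] = $rtrttt
  sorted[1] = rtrttt$
  sorted[2] = rttt$rt
  sorted[3] = t$rtrtt
  sorted[4] = trttt$r
  sorted[5] = tt$rtrt
  sorted[6] = ttt$rtr
sorted[5] = tt$rtrt

Answer: tt$rtrt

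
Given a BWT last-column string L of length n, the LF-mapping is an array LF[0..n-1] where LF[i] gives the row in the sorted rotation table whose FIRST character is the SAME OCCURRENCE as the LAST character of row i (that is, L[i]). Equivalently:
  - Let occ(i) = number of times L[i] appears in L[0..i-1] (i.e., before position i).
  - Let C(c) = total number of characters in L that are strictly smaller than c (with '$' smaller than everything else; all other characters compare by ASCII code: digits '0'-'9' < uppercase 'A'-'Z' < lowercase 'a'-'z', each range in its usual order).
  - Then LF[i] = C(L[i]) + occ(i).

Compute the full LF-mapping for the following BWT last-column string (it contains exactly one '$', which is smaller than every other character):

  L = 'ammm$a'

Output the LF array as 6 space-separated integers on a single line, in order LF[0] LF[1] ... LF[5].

Answer: 1 3 4 5 0 2

Derivation:
Char counts: '$':1, 'a':2, 'm':3
C (first-col start): C('$')=0, C('a')=1, C('m')=3
L[0]='a': occ=0, LF[0]=C('a')+0=1+0=1
L[1]='m': occ=0, LF[1]=C('m')+0=3+0=3
L[2]='m': occ=1, LF[2]=C('m')+1=3+1=4
L[3]='m': occ=2, LF[3]=C('m')+2=3+2=5
L[4]='$': occ=0, LF[4]=C('$')+0=0+0=0
L[5]='a': occ=1, LF[5]=C('a')+1=1+1=2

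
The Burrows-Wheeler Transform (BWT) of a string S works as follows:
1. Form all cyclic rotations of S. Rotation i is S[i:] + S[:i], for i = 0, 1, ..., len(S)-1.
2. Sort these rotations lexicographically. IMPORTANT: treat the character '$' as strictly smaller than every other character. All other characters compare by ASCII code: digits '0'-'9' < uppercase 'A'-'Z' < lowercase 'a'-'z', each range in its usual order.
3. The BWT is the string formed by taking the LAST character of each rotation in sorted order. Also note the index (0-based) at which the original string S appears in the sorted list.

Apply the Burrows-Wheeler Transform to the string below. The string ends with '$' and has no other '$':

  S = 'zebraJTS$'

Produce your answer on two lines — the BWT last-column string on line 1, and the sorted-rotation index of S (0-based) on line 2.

All 9 rotations (rotation i = S[i:]+S[:i]):
  rot[0] = zebraJTS$
  rot[1] = ebraJTS$z
  rot[2] = braJTS$ze
  rot[3] = raJTS$zeb
  rot[4] = aJTS$zebr
  rot[5] = JTS$zebra
  rot[6] = TS$zebraJ
  rot[7] = S$zebraJT
  rot[8] = $zebraJTS
Sorted (with $ < everything):
  sorted[0] = $zebraJTS  (last char: 'S')
  sorted[1] = JTS$zebra  (last char: 'a')
  sorted[2] = S$zebraJT  (last char: 'T')
  sorted[3] = TS$zebraJ  (last char: 'J')
  sorted[4] = aJTS$zebr  (last char: 'r')
  sorted[5] = braJTS$ze  (last char: 'e')
  sorted[6] = ebraJTS$z  (last char: 'z')
  sorted[7] = raJTS$zeb  (last char: 'b')
  sorted[8] = zebraJTS$  (last char: '$')
Last column: SaTJrezb$
Original string S is at sorted index 8

Answer: SaTJrezb$
8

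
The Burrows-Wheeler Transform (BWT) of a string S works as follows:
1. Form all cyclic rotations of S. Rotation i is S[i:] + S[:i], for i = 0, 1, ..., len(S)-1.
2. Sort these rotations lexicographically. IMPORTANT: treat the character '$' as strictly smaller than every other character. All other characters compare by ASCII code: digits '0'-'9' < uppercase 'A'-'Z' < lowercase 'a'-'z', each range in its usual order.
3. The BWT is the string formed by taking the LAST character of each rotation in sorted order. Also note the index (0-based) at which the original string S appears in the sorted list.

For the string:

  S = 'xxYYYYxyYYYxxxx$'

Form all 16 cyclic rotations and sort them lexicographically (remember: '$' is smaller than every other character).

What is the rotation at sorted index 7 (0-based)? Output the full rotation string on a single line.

Answer: YxyYYYxxxx$xxYYY

Derivation:
All 16 rotations (rotation i = S[i:]+S[:i]):
  rot[0] = xxYYYYxyYYYxxxx$
  rot[1] = xYYYYxyYYYxxxx$x
  rot[2] = YYYYxyYYYxxxx$xx
  rot[3] = YYYxyYYYxxxx$xxY
  rot[4] = YYxyYYYxxxx$xxYY
  rot[5] = YxyYYYxxxx$xxYYY
  rot[6] = xyYYYxxxx$xxYYYY
  rot[7] = yYYYxxxx$xxYYYYx
  rot[8] = YYYxxxx$xxYYYYxy
  rot[9] = YYxxxx$xxYYYYxyY
  rot[10] = Yxxxx$xxYYYYxyYY
  rot[11] = xxxx$xxYYYYxyYYY
  rot[12] = xxx$xxYYYYxyYYYx
  rot[13] = xx$xxYYYYxyYYYxx
  rot[14] = x$xxYYYYxyYYYxxx
  rot[15] = $xxYYYYxyYYYxxxx
Sorted (with $ < everything):
  sorted[0] = $xxYYYYxyYYYxxxx
  sorted[1] = YYYYxyYYYxxxx$xx
  sorted[2] = YYYxxxx$xxYYYYxy
  sorted[3] = YYYxyYYYxxxx$xxY
  sorted[4] = YYxxxx$xxYYYYxyY
  sorted[5] = YYxyYYYxxxx$xxYY
  sorted[6] = Yxxxx$xxYYYYxyYY
  sorted[7] = YxyYYYxxxx$xxYYY
  sorted[8] = x$xxYYYYxyYYYxxx
  sorted[9] = xYYYYxyYYYxxxx$x
  sorted[10] = xx$xxYYYYxyYYYxx
  sorted[11] = xxYYYYxyYYYxxxx$
  sorted[12] = xxx$xxYYYYxyYYYx
  sorted[13] = xxxx$xxYYYYxyYYY
  sorted[14] = xyYYYxxxx$xxYYYY
  sorted[15] = yYYYxxxx$xxYYYYx
sorted[7] = YxyYYYxxxx$xxYYY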